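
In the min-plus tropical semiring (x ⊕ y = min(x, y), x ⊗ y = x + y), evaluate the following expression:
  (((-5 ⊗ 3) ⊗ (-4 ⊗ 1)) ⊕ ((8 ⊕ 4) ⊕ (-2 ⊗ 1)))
(((-5 ⊗ 3) ⊗ (-4 ⊗ 1)) ⊕ ((8 ⊕ 4) ⊕ (-2 ⊗ 1))) = -5

Expand innermost to outermost. Recall ⊕ takes the minimum of its arguments and ⊗ takes their sum. Working out the expression (((-5 ⊗ 3) ⊗ (-4 ⊗ 1)) ⊕ ((8 ⊕ 4) ⊕ (-2 ⊗ 1))) gives -5.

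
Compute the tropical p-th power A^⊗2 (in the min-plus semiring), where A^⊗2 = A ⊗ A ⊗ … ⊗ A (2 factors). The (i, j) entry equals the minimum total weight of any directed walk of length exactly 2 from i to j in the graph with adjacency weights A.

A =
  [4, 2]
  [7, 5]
A^⊗2 =
  [8, 6]
  [11, 9]

Each entry (A^⊗2)_ij equals the minimum over all length-2 walks i = v_0 → v_1 → … → v_2 = j of Σ_t A[v_t][v_{t+1}]. For example, for (i, j) = (0, 1) we minimise over 2 possible intermediate vertex sequences; the minimum is 6, attained along the walk 0 → 0 → 1.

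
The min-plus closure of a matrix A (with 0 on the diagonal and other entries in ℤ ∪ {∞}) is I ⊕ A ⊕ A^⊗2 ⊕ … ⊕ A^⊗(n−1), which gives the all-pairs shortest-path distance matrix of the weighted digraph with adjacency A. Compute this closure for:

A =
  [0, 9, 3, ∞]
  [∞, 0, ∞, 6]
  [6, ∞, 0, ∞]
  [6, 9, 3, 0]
Closure =
  [0, 9, 3, 15]
  [12, 0, 9, 6]
  [6, 15, 0, 21]
  [6, 9, 3, 0]

This is the Floyd-Warshall all-pairs shortest-path computation. For each intermediate vertex k = 0, 1, …, 3, update dist[i][j] ← min(dist[i][j], dist[i][k] + dist[k][j]). The final matrix gives, for each (i, j), the minimum total weight of any directed path from i to j (possibly empty when i = j).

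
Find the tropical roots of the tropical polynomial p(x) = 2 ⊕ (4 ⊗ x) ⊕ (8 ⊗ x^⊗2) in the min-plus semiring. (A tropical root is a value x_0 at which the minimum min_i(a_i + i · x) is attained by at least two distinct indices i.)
Roots: {-4, -2}

Each tropical root is a break point of the lower envelope of the lines y = a_i + i · x (there are 3 lines, with slopes 0, 1, ..., 2). Only the lines that attain the minimum somewhere contribute to roots; other lines are dominated. Here the surviving (envelope) indices are i = 2, i = 1, i = 0.
Intersections between consecutive envelope lines give the roots: for adjacent envelope indices i < j the intersection is x = (a_i − a_j) / (j − i). Reading off the sorted break points: {-4, -2}.
Verification: at each break x_0, at least two indices attain the minimum of min_i(a_i + i · x_0).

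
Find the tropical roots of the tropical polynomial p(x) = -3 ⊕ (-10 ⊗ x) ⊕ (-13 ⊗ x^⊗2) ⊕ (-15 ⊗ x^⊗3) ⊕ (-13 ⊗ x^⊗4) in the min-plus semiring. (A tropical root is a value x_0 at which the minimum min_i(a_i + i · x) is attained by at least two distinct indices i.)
Roots: {-2, 2, 3, 7}

Each tropical root is a break point of the lower envelope of the lines y = a_i + i · x (there are 5 lines, with slopes 0, 1, ..., 4). Only the lines that attain the minimum somewhere contribute to roots; other lines are dominated. Here the surviving (envelope) indices are i = 4, i = 3, i = 2, i = 1, i = 0.
Intersections between consecutive envelope lines give the roots: for adjacent envelope indices i < j the intersection is x = (a_i − a_j) / (j − i). Reading off the sorted break points: {-2, 2, 3, 7}.
Verification: at each break x_0, at least two indices attain the minimum of min_i(a_i + i · x_0).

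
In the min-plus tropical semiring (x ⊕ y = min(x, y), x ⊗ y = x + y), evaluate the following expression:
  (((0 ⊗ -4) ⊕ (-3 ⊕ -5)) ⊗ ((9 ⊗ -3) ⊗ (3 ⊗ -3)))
(((0 ⊗ -4) ⊕ (-3 ⊕ -5)) ⊗ ((9 ⊗ -3) ⊗ (3 ⊗ -3))) = 1

Expand innermost to outermost. Recall ⊕ takes the minimum of its arguments and ⊗ takes their sum. Working out the expression (((0 ⊗ -4) ⊕ (-3 ⊕ -5)) ⊗ ((9 ⊗ -3) ⊗ (3 ⊗ -3))) gives 1.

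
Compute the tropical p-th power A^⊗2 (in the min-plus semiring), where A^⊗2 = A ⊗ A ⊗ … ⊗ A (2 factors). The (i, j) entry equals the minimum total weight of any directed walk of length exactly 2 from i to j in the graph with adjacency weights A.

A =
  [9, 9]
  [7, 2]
A^⊗2 =
  [16, 11]
  [9, 4]

Each entry (A^⊗2)_ij equals the minimum over all length-2 walks i = v_0 → v_1 → … → v_2 = j of Σ_t A[v_t][v_{t+1}]. For example, for (i, j) = (0, 1) we minimise over 2 possible intermediate vertex sequences; the minimum is 11, attained along the walk 0 → 1 → 1.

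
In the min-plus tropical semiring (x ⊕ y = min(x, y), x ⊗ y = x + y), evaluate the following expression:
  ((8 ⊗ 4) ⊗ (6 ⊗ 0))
((8 ⊗ 4) ⊗ (6 ⊗ 0)) = 18

Expand innermost to outermost. Recall ⊕ takes the minimum of its arguments and ⊗ takes their sum. Working out the expression ((8 ⊗ 4) ⊗ (6 ⊗ 0)) gives 18.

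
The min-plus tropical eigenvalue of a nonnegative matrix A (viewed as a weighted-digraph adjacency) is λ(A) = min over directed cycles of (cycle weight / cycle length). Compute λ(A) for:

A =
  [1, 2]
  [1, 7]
λ(A) = 1

Enumerate directed cycles and compute their means (weight / length). Sample:
  cycle 0 → 0: weight = 1, length = 1, mean = 1/1 ≈ 1.000
  cycle 1 → 1: weight = 7, length = 1, mean = 7/1 ≈ 7.000
  cycle 0 → 1 → 0: weight = 3, length = 2, mean = 3/2 ≈ 1.500
  cycle 1 → 0 → 1: weight = 3, length = 2, mean = 3/2 ≈ 1.500
Minimum mean = 1.000, attained e.g. along the cycle 0 → 0 with weight 1 and length 1. So λ(A) = 1/1 = 1.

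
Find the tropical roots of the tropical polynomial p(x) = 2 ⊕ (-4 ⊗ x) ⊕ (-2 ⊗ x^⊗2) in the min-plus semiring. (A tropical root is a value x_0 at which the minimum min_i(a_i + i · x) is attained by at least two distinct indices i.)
Roots: {-2, 6}

Each tropical root is a break point of the lower envelope of the lines y = a_i + i · x (there are 3 lines, with slopes 0, 1, ..., 2). Only the lines that attain the minimum somewhere contribute to roots; other lines are dominated. Here the surviving (envelope) indices are i = 2, i = 1, i = 0.
Intersections between consecutive envelope lines give the roots: for adjacent envelope indices i < j the intersection is x = (a_i − a_j) / (j − i). Reading off the sorted break points: {-2, 6}.
Verification: at each break x_0, at least two indices attain the minimum of min_i(a_i + i · x_0).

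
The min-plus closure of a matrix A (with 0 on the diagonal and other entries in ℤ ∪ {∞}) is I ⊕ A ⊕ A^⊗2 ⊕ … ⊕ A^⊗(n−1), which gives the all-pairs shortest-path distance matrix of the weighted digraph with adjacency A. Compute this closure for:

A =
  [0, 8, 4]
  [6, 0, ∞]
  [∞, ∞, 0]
Closure =
  [0, 8, 4]
  [6, 0, 10]
  [∞, ∞, 0]

This is the Floyd-Warshall all-pairs shortest-path computation. For each intermediate vertex k = 0, 1, …, 2, update dist[i][j] ← min(dist[i][j], dist[i][k] + dist[k][j]). The final matrix gives, for each (i, j), the minimum total weight of any directed path from i to j (possibly empty when i = j).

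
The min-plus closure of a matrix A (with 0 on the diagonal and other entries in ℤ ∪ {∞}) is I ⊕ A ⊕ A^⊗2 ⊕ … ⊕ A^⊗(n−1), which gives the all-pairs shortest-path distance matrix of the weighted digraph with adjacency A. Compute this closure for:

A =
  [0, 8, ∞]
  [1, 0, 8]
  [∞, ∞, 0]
Closure =
  [0, 8, 16]
  [1, 0, 8]
  [∞, ∞, 0]

This is the Floyd-Warshall all-pairs shortest-path computation. For each intermediate vertex k = 0, 1, …, 2, update dist[i][j] ← min(dist[i][j], dist[i][k] + dist[k][j]). The final matrix gives, for each (i, j), the minimum total weight of any directed path from i to j (possibly empty when i = j).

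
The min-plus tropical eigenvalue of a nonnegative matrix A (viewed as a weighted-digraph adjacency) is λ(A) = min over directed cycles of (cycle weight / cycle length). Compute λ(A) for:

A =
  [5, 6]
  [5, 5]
λ(A) = 5

Enumerate directed cycles and compute their means (weight / length). Sample:
  cycle 0 → 0: weight = 5, length = 1, mean = 5/1 ≈ 5.000
  cycle 1 → 1: weight = 5, length = 1, mean = 5/1 ≈ 5.000
  cycle 0 → 1 → 0: weight = 11, length = 2, mean = 11/2 ≈ 5.500
  cycle 1 → 0 → 1: weight = 11, length = 2, mean = 11/2 ≈ 5.500
Minimum mean = 5.000, attained e.g. along the cycle 0 → 0 with weight 5 and length 1. So λ(A) = 5/1 = 5.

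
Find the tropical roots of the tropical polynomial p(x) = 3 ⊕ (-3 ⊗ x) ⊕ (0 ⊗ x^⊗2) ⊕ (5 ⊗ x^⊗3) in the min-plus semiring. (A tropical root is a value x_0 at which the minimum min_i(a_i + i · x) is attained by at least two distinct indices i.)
Roots: {-5, -3, 6}

Each tropical root is a break point of the lower envelope of the lines y = a_i + i · x (there are 4 lines, with slopes 0, 1, ..., 3). Only the lines that attain the minimum somewhere contribute to roots; other lines are dominated. Here the surviving (envelope) indices are i = 3, i = 2, i = 1, i = 0.
Intersections between consecutive envelope lines give the roots: for adjacent envelope indices i < j the intersection is x = (a_i − a_j) / (j − i). Reading off the sorted break points: {-5, -3, 6}.
Verification: at each break x_0, at least two indices attain the minimum of min_i(a_i + i · x_0).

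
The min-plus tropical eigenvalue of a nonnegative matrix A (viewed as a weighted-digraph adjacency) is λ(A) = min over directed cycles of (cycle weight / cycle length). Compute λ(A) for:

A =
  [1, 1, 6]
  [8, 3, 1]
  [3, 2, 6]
λ(A) = 1

Enumerate directed cycles and compute their means (weight / length). Sample:
  cycle 0 → 0: weight = 1, length = 1, mean = 1/1 ≈ 1.000
  cycle 1 → 1: weight = 3, length = 1, mean = 3/1 ≈ 3.000
  cycle 2 → 2: weight = 6, length = 1, mean = 6/1 ≈ 6.000
  cycle 0 → 1 → 0: weight = 9, length = 2, mean = 9/2 ≈ 4.500
  cycle 0 → 2 → 0: weight = 9, length = 2, mean = 9/2 ≈ 4.500
  cycle 1 → 0 → 1: weight = 9, length = 2, mean = 9/2 ≈ 4.500
Minimum mean = 1.000, attained e.g. along the cycle 0 → 0 with weight 1 and length 1. So λ(A) = 1/1 = 1.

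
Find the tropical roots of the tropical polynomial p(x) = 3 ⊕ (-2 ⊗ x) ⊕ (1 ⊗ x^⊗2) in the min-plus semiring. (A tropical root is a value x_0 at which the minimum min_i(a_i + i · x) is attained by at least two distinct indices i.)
Roots: {-3, 5}

Each tropical root is a break point of the lower envelope of the lines y = a_i + i · x (there are 3 lines, with slopes 0, 1, ..., 2). Only the lines that attain the minimum somewhere contribute to roots; other lines are dominated. Here the surviving (envelope) indices are i = 2, i = 1, i = 0.
Intersections between consecutive envelope lines give the roots: for adjacent envelope indices i < j the intersection is x = (a_i − a_j) / (j − i). Reading off the sorted break points: {-3, 5}.
Verification: at each break x_0, at least two indices attain the minimum of min_i(a_i + i · x_0).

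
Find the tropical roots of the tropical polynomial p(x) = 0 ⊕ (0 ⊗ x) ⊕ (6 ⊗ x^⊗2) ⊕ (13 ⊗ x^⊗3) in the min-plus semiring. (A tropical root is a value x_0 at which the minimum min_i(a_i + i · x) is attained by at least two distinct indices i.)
Roots: {-7, -6, 0}

Each tropical root is a break point of the lower envelope of the lines y = a_i + i · x (there are 4 lines, with slopes 0, 1, ..., 3). Only the lines that attain the minimum somewhere contribute to roots; other lines are dominated. Here the surviving (envelope) indices are i = 3, i = 2, i = 1, i = 0.
Intersections between consecutive envelope lines give the roots: for adjacent envelope indices i < j the intersection is x = (a_i − a_j) / (j − i). Reading off the sorted break points: {-7, -6, 0}.
Verification: at each break x_0, at least two indices attain the minimum of min_i(a_i + i · x_0).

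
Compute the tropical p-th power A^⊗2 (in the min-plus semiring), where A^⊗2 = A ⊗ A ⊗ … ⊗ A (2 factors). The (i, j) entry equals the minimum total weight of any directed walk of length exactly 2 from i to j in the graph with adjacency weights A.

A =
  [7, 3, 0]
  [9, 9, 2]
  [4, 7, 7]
A^⊗2 =
  [4, 7, 5]
  [6, 9, 9]
  [11, 7, 4]

Each entry (A^⊗2)_ij equals the minimum over all length-2 walks i = v_0 → v_1 → … → v_2 = j of Σ_t A[v_t][v_{t+1}]. For example, for (i, j) = (0, 2) we minimise over 3 possible intermediate vertex sequences; the minimum is 5, attained along the walk 0 → 1 → 2.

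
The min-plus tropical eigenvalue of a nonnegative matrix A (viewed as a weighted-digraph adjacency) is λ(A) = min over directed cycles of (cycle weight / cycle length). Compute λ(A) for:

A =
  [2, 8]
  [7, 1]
λ(A) = 1

Enumerate directed cycles and compute their means (weight / length). Sample:
  cycle 0 → 0: weight = 2, length = 1, mean = 2/1 ≈ 2.000
  cycle 1 → 1: weight = 1, length = 1, mean = 1/1 ≈ 1.000
  cycle 0 → 1 → 0: weight = 15, length = 2, mean = 15/2 ≈ 7.500
  cycle 1 → 0 → 1: weight = 15, length = 2, mean = 15/2 ≈ 7.500
Minimum mean = 1.000, attained e.g. along the cycle 1 → 1 with weight 1 and length 1. So λ(A) = 1/1 = 1.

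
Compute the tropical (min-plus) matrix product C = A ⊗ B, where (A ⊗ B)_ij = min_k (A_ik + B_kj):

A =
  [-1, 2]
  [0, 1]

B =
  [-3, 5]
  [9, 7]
A ⊗ B =
  [-4, 4]
  [-3, 5]

Apply the min-plus product entry-by-entry:
  C[0][0] = min over k of (A[0][0] + B[0][0] = -1 + -3 = -4, A[0][1] + B[1][0] = 2 + 9 = 11) = -4 (attained at k = 0)
  C[0][1] = min over k of (A[0][0] + B[0][1] = -1 + 5 = 4, A[0][1] + B[1][1] = 2 + 7 = 9) = 4 (attained at k = 0)
  C[1][0] = min over k of (A[1][0] + B[0][0] = 0 + -3 = -3, A[1][1] + B[1][0] = 1 + 9 = 10) = -3 (attained at k = 0)
  C[1][1] = min over k of (A[1][0] + B[0][1] = 0 + 5 = 5, A[1][1] + B[1][1] = 1 + 7 = 8) = 5 (attained at k = 0)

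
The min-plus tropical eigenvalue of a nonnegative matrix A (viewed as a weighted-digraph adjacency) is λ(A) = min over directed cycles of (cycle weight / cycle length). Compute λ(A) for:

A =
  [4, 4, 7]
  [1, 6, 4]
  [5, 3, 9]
λ(A) = 5/2

Enumerate directed cycles and compute their means (weight / length). Sample:
  cycle 0 → 0: weight = 4, length = 1, mean = 4/1 ≈ 4.000
  cycle 1 → 1: weight = 6, length = 1, mean = 6/1 ≈ 6.000
  cycle 2 → 2: weight = 9, length = 1, mean = 9/1 ≈ 9.000
  cycle 0 → 1 → 0: weight = 5, length = 2, mean = 5/2 ≈ 2.500
  cycle 0 → 2 → 0: weight = 12, length = 2, mean = 12/2 ≈ 6.000
  cycle 1 → 0 → 1: weight = 5, length = 2, mean = 5/2 ≈ 2.500
Minimum mean = 2.500, attained e.g. along the cycle 0 → 1 → 0 with weight 5 and length 2. So λ(A) = 5/2 = 5/2.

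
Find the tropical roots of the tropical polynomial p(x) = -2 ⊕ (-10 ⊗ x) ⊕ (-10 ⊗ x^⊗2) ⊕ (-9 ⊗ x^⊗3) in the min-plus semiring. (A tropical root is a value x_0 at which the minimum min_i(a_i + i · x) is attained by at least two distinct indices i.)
Roots: {-1, 0, 8}

Each tropical root is a break point of the lower envelope of the lines y = a_i + i · x (there are 4 lines, with slopes 0, 1, ..., 3). Only the lines that attain the minimum somewhere contribute to roots; other lines are dominated. Here the surviving (envelope) indices are i = 3, i = 2, i = 1, i = 0.
Intersections between consecutive envelope lines give the roots: for adjacent envelope indices i < j the intersection is x = (a_i − a_j) / (j − i). Reading off the sorted break points: {-1, 0, 8}.
Verification: at each break x_0, at least two indices attain the minimum of min_i(a_i + i · x_0).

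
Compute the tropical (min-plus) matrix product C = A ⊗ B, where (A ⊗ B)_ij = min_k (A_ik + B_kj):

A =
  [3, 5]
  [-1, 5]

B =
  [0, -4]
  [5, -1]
A ⊗ B =
  [3, -1]
  [-1, -5]

Apply the min-plus product entry-by-entry:
  C[0][0] = min over k of (A[0][0] + B[0][0] = 3 + 0 = 3, A[0][1] + B[1][0] = 5 + 5 = 10) = 3 (attained at k = 0)
  C[0][1] = min over k of (A[0][0] + B[0][1] = 3 + -4 = -1, A[0][1] + B[1][1] = 5 + -1 = 4) = -1 (attained at k = 0)
  C[1][0] = min over k of (A[1][0] + B[0][0] = -1 + 0 = -1, A[1][1] + B[1][0] = 5 + 5 = 10) = -1 (attained at k = 0)
  C[1][1] = min over k of (A[1][0] + B[0][1] = -1 + -4 = -5, A[1][1] + B[1][1] = 5 + -1 = 4) = -5 (attained at k = 0)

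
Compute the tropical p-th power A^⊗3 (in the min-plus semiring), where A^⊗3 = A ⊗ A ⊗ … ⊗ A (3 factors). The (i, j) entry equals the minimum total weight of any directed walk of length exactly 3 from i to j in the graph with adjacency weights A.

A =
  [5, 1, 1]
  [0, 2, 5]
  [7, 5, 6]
A^⊗3 =
  [3, 2, 2]
  [1, 3, 3]
  [7, 6, 6]

Each entry (A^⊗3)_ij equals the minimum over all length-3 walks i = v_0 → v_1 → … → v_3 = j of Σ_t A[v_t][v_{t+1}]. For example, for (i, j) = (0, 2) we minimise over 9 possible intermediate vertex sequences; the minimum is 2, attained along the walk 0 → 1 → 0 → 2.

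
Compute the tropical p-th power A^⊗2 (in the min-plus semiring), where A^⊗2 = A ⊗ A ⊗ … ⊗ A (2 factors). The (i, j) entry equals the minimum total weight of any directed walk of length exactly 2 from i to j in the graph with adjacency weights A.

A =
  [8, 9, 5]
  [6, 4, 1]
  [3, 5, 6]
A^⊗2 =
  [8, 10, 10]
  [4, 6, 5]
  [9, 9, 6]

Each entry (A^⊗2)_ij equals the minimum over all length-2 walks i = v_0 → v_1 → … → v_2 = j of Σ_t A[v_t][v_{t+1}]. For example, for (i, j) = (0, 2) we minimise over 3 possible intermediate vertex sequences; the minimum is 10, attained along the walk 0 → 1 → 2.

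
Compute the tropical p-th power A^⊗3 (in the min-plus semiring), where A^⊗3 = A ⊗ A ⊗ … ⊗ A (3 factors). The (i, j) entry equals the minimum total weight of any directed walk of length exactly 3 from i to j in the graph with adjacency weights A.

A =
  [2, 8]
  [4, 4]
A^⊗3 =
  [6, 12]
  [8, 12]

Each entry (A^⊗3)_ij equals the minimum over all length-3 walks i = v_0 → v_1 → … → v_3 = j of Σ_t A[v_t][v_{t+1}]. For example, for (i, j) = (0, 1) we minimise over 4 possible intermediate vertex sequences; the minimum is 12, attained along the walk 0 → 0 → 0 → 1.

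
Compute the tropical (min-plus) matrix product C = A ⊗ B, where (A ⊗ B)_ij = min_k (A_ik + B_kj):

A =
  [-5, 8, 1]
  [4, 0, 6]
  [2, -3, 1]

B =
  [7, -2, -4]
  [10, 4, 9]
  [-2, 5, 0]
A ⊗ B =
  [-1, -7, -9]
  [4, 2, 0]
  [-1, 0, -2]

Apply the min-plus product entry-by-entry:
  C[0][0] = min over k of (A[0][0] + B[0][0] = -5 + 7 = 2, A[0][1] + B[1][0] = 8 + 10 = 18, A[0][2] + B[2][0] = 1 + -2 = -1) = -1 (attained at k = 2)
  C[0][1] = min over k of (A[0][0] + B[0][1] = -5 + -2 = -7, A[0][1] + B[1][1] = 8 + 4 = 12, A[0][2] + B[2][1] = 1 + 5 = 6) = -7 (attained at k = 0)
  C[0][2] = min over k of (A[0][0] + B[0][2] = -5 + -4 = -9, A[0][1] + B[1][2] = 8 + 9 = 17, A[0][2] + B[2][2] = 1 + 0 = 1) = -9 (attained at k = 0)
  C[1][0] = min over k of (A[1][0] + B[0][0] = 4 + 7 = 11, A[1][1] + B[1][0] = 0 + 10 = 10, A[1][2] + B[2][0] = 6 + -2 = 4) = 4 (attained at k = 2)
  C[1][1] = min over k of (A[1][0] + B[0][1] = 4 + -2 = 2, A[1][1] + B[1][1] = 0 + 4 = 4, A[1][2] + B[2][1] = 6 + 5 = 11) = 2 (attained at k = 0)
  C[1][2] = min over k of (A[1][0] + B[0][2] = 4 + -4 = 0, A[1][1] + B[1][2] = 0 + 9 = 9, A[1][2] + B[2][2] = 6 + 0 = 6) = 0 (attained at k = 0)
  C[2][0] = min over k of (A[2][0] + B[0][0] = 2 + 7 = 9, A[2][1] + B[1][0] = -3 + 10 = 7, A[2][2] + B[2][0] = 1 + -2 = -1) = -1 (attained at k = 2)
  C[2][1] = min over k of (A[2][0] + B[0][1] = 2 + -2 = 0, A[2][1] + B[1][1] = -3 + 4 = 1, A[2][2] + B[2][1] = 1 + 5 = 6) = 0 (attained at k = 0)
  C[2][2] = min over k of (A[2][0] + B[0][2] = 2 + -4 = -2, A[2][1] + B[1][2] = -3 + 9 = 6, A[2][2] + B[2][2] = 1 + 0 = 1) = -2 (attained at k = 0)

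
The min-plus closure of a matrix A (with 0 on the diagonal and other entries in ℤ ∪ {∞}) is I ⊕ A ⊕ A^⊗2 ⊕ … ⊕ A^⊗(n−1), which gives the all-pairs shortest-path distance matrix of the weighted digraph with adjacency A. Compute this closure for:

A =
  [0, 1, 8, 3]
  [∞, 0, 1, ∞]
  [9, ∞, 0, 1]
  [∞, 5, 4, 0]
Closure =
  [0, 1, 2, 3]
  [10, 0, 1, 2]
  [9, 6, 0, 1]
  [13, 5, 4, 0]

This is the Floyd-Warshall all-pairs shortest-path computation. For each intermediate vertex k = 0, 1, …, 3, update dist[i][j] ← min(dist[i][j], dist[i][k] + dist[k][j]). The final matrix gives, for each (i, j), the minimum total weight of any directed path from i to j (possibly empty when i = j).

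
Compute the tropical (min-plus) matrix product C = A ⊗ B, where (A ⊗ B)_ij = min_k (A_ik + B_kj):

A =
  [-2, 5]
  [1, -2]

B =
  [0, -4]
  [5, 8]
A ⊗ B =
  [-2, -6]
  [1, -3]

Apply the min-plus product entry-by-entry:
  C[0][0] = min over k of (A[0][0] + B[0][0] = -2 + 0 = -2, A[0][1] + B[1][0] = 5 + 5 = 10) = -2 (attained at k = 0)
  C[0][1] = min over k of (A[0][0] + B[0][1] = -2 + -4 = -6, A[0][1] + B[1][1] = 5 + 8 = 13) = -6 (attained at k = 0)
  C[1][0] = min over k of (A[1][0] + B[0][0] = 1 + 0 = 1, A[1][1] + B[1][0] = -2 + 5 = 3) = 1 (attained at k = 0)
  C[1][1] = min over k of (A[1][0] + B[0][1] = 1 + -4 = -3, A[1][1] + B[1][1] = -2 + 8 = 6) = -3 (attained at k = 0)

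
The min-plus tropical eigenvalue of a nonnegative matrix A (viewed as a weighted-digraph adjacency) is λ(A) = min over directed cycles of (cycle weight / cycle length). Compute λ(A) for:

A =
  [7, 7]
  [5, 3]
λ(A) = 3

Enumerate directed cycles and compute their means (weight / length). Sample:
  cycle 0 → 0: weight = 7, length = 1, mean = 7/1 ≈ 7.000
  cycle 1 → 1: weight = 3, length = 1, mean = 3/1 ≈ 3.000
  cycle 0 → 1 → 0: weight = 12, length = 2, mean = 12/2 ≈ 6.000
  cycle 1 → 0 → 1: weight = 12, length = 2, mean = 12/2 ≈ 6.000
Minimum mean = 3.000, attained e.g. along the cycle 1 → 1 with weight 3 and length 1. So λ(A) = 3/1 = 3.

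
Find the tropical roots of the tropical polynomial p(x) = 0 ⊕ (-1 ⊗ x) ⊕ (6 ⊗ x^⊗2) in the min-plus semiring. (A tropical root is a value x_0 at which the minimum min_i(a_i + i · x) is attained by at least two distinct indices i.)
Roots: {-7, 1}

Each tropical root is a break point of the lower envelope of the lines y = a_i + i · x (there are 3 lines, with slopes 0, 1, ..., 2). Only the lines that attain the minimum somewhere contribute to roots; other lines are dominated. Here the surviving (envelope) indices are i = 2, i = 1, i = 0.
Intersections between consecutive envelope lines give the roots: for adjacent envelope indices i < j the intersection is x = (a_i − a_j) / (j − i). Reading off the sorted break points: {-7, 1}.
Verification: at each break x_0, at least two indices attain the minimum of min_i(a_i + i · x_0).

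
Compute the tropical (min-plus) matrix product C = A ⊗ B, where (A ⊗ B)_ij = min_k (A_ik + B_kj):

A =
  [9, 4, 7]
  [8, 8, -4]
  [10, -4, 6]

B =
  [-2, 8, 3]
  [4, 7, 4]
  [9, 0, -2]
A ⊗ B =
  [7, 7, 5]
  [5, -4, -6]
  [0, 3, 0]

Apply the min-plus product entry-by-entry:
  C[0][0] = min over k of (A[0][0] + B[0][0] = 9 + -2 = 7, A[0][1] + B[1][0] = 4 + 4 = 8, A[0][2] + B[2][0] = 7 + 9 = 16) = 7 (attained at k = 0)
  C[0][1] = min over k of (A[0][0] + B[0][1] = 9 + 8 = 17, A[0][1] + B[1][1] = 4 + 7 = 11, A[0][2] + B[2][1] = 7 + 0 = 7) = 7 (attained at k = 2)
  C[0][2] = min over k of (A[0][0] + B[0][2] = 9 + 3 = 12, A[0][1] + B[1][2] = 4 + 4 = 8, A[0][2] + B[2][2] = 7 + -2 = 5) = 5 (attained at k = 2)
  C[1][0] = min over k of (A[1][0] + B[0][0] = 8 + -2 = 6, A[1][1] + B[1][0] = 8 + 4 = 12, A[1][2] + B[2][0] = -4 + 9 = 5) = 5 (attained at k = 2)
  C[1][1] = min over k of (A[1][0] + B[0][1] = 8 + 8 = 16, A[1][1] + B[1][1] = 8 + 7 = 15, A[1][2] + B[2][1] = -4 + 0 = -4) = -4 (attained at k = 2)
  C[1][2] = min over k of (A[1][0] + B[0][2] = 8 + 3 = 11, A[1][1] + B[1][2] = 8 + 4 = 12, A[1][2] + B[2][2] = -4 + -2 = -6) = -6 (attained at k = 2)
  C[2][0] = min over k of (A[2][0] + B[0][0] = 10 + -2 = 8, A[2][1] + B[1][0] = -4 + 4 = 0, A[2][2] + B[2][0] = 6 + 9 = 15) = 0 (attained at k = 1)
  C[2][1] = min over k of (A[2][0] + B[0][1] = 10 + 8 = 18, A[2][1] + B[1][1] = -4 + 7 = 3, A[2][2] + B[2][1] = 6 + 0 = 6) = 3 (attained at k = 1)
  C[2][2] = min over k of (A[2][0] + B[0][2] = 10 + 3 = 13, A[2][1] + B[1][2] = -4 + 4 = 0, A[2][2] + B[2][2] = 6 + -2 = 4) = 0 (attained at k = 1)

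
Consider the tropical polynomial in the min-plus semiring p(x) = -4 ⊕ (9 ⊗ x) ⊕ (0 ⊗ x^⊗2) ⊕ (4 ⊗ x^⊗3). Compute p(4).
p(4) = -4

A tropical monomial a ⊗ x^⊗i evaluates to a + i · x. Evaluating each term at x = 4:
  Term 0 contributes -4 + 0 · 4 = -4
  Term 1 contributes 9 + 1 · 4 = 13
  Term 2 contributes 0 + 2 · 4 = 8
  Term 3 contributes 4 + 3 · 4 = 16
p(4) = ⊕ of these = min[-4, 13, 8, 16] = -4.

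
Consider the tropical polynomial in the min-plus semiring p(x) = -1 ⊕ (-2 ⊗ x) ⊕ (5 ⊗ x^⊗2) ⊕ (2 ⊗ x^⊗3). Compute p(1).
p(1) = -1

A tropical monomial a ⊗ x^⊗i evaluates to a + i · x. Evaluating each term at x = 1:
  Term 0 contributes -1 + 0 · 1 = -1
  Term 1 contributes -2 + 1 · 1 = -1
  Term 2 contributes 5 + 2 · 1 = 7
  Term 3 contributes 2 + 3 · 1 = 5
p(1) = ⊕ of these = min[-1, -1, 7, 5] = -1.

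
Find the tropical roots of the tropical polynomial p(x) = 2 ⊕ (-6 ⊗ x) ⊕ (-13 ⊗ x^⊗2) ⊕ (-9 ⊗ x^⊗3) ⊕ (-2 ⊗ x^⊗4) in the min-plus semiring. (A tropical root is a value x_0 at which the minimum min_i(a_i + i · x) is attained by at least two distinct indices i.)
Roots: {-7, -4, 7, 8}

Each tropical root is a break point of the lower envelope of the lines y = a_i + i · x (there are 5 lines, with slopes 0, 1, ..., 4). Only the lines that attain the minimum somewhere contribute to roots; other lines are dominated. Here the surviving (envelope) indices are i = 4, i = 3, i = 2, i = 1, i = 0.
Intersections between consecutive envelope lines give the roots: for adjacent envelope indices i < j the intersection is x = (a_i − a_j) / (j − i). Reading off the sorted break points: {-7, -4, 7, 8}.
Verification: at each break x_0, at least two indices attain the minimum of min_i(a_i + i · x_0).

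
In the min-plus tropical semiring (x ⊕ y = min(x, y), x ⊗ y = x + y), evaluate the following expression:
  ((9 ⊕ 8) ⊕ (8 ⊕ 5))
((9 ⊕ 8) ⊕ (8 ⊕ 5)) = 5

Expand innermost to outermost. Recall ⊕ takes the minimum of its arguments and ⊗ takes their sum. Working out the expression ((9 ⊕ 8) ⊕ (8 ⊕ 5)) gives 5.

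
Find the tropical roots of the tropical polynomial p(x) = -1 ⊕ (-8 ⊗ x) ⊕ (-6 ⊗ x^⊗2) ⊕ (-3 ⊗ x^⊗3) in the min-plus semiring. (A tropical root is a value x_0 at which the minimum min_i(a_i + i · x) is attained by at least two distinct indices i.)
Roots: {-3, -2, 7}

Each tropical root is a break point of the lower envelope of the lines y = a_i + i · x (there are 4 lines, with slopes 0, 1, ..., 3). Only the lines that attain the minimum somewhere contribute to roots; other lines are dominated. Here the surviving (envelope) indices are i = 3, i = 2, i = 1, i = 0.
Intersections between consecutive envelope lines give the roots: for adjacent envelope indices i < j the intersection is x = (a_i − a_j) / (j − i). Reading off the sorted break points: {-3, -2, 7}.
Verification: at each break x_0, at least two indices attain the minimum of min_i(a_i + i · x_0).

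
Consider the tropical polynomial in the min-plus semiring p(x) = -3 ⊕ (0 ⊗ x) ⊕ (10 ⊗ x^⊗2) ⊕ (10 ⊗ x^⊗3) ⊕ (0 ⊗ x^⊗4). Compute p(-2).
p(-2) = -8

A tropical monomial a ⊗ x^⊗i evaluates to a + i · x. Evaluating each term at x = -2:
  Term 0 contributes -3 + 0 · -2 = -3
  Term 1 contributes 0 + 1 · -2 = -2
  Term 2 contributes 10 + 2 · -2 = 6
  Term 3 contributes 10 + 3 · -2 = 4
  Term 4 contributes 0 + 4 · -2 = -8
p(-2) = ⊕ of these = min[-3, -2, 6, 4, -8] = -8.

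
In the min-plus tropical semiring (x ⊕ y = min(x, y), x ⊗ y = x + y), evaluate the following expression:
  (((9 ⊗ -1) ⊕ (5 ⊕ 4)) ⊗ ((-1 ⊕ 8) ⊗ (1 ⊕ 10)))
(((9 ⊗ -1) ⊕ (5 ⊕ 4)) ⊗ ((-1 ⊕ 8) ⊗ (1 ⊕ 10))) = 4

Expand innermost to outermost. Recall ⊕ takes the minimum of its arguments and ⊗ takes their sum. Working out the expression (((9 ⊗ -1) ⊕ (5 ⊕ 4)) ⊗ ((-1 ⊕ 8) ⊗ (1 ⊕ 10))) gives 4.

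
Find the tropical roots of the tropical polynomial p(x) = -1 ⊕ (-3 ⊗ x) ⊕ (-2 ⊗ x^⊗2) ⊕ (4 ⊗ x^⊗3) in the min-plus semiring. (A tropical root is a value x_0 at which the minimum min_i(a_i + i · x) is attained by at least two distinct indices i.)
Roots: {-6, -1, 2}

Each tropical root is a break point of the lower envelope of the lines y = a_i + i · x (there are 4 lines, with slopes 0, 1, ..., 3). Only the lines that attain the minimum somewhere contribute to roots; other lines are dominated. Here the surviving (envelope) indices are i = 3, i = 2, i = 1, i = 0.
Intersections between consecutive envelope lines give the roots: for adjacent envelope indices i < j the intersection is x = (a_i − a_j) / (j − i). Reading off the sorted break points: {-6, -1, 2}.
Verification: at each break x_0, at least two indices attain the minimum of min_i(a_i + i · x_0).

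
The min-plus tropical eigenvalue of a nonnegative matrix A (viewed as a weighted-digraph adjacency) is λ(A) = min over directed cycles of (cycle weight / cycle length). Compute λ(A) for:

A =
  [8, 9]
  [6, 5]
λ(A) = 5

Enumerate directed cycles and compute their means (weight / length). Sample:
  cycle 0 → 0: weight = 8, length = 1, mean = 8/1 ≈ 8.000
  cycle 1 → 1: weight = 5, length = 1, mean = 5/1 ≈ 5.000
  cycle 0 → 1 → 0: weight = 15, length = 2, mean = 15/2 ≈ 7.500
  cycle 1 → 0 → 1: weight = 15, length = 2, mean = 15/2 ≈ 7.500
Minimum mean = 5.000, attained e.g. along the cycle 1 → 1 with weight 5 and length 1. So λ(A) = 5/1 = 5.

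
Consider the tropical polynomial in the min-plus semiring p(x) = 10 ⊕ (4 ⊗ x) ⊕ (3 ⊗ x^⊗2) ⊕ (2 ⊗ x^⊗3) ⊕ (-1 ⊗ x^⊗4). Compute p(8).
p(8) = 10

A tropical monomial a ⊗ x^⊗i evaluates to a + i · x. Evaluating each term at x = 8:
  Term 0 contributes 10 + 0 · 8 = 10
  Term 1 contributes 4 + 1 · 8 = 12
  Term 2 contributes 3 + 2 · 8 = 19
  Term 3 contributes 2 + 3 · 8 = 26
  Term 4 contributes -1 + 4 · 8 = 31
p(8) = ⊕ of these = min[10, 12, 19, 26, 31] = 10.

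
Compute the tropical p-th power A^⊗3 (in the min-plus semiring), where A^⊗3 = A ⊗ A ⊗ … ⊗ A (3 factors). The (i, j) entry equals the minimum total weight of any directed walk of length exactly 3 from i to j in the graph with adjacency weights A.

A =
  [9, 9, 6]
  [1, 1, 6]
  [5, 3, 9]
A^⊗3 =
  [10, 10, 15]
  [3, 3, 8]
  [5, 5, 10]

Each entry (A^⊗3)_ij equals the minimum over all length-3 walks i = v_0 → v_1 → … → v_3 = j of Σ_t A[v_t][v_{t+1}]. For example, for (i, j) = (0, 2) we minimise over 9 possible intermediate vertex sequences; the minimum is 15, attained along the walk 0 → 2 → 1 → 2.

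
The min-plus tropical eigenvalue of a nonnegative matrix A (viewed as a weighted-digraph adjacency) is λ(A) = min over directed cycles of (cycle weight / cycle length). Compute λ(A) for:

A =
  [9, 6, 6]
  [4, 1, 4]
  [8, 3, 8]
λ(A) = 1

Enumerate directed cycles and compute their means (weight / length). Sample:
  cycle 0 → 0: weight = 9, length = 1, mean = 9/1 ≈ 9.000
  cycle 1 → 1: weight = 1, length = 1, mean = 1/1 ≈ 1.000
  cycle 2 → 2: weight = 8, length = 1, mean = 8/1 ≈ 8.000
  cycle 0 → 1 → 0: weight = 10, length = 2, mean = 10/2 ≈ 5.000
  cycle 0 → 2 → 0: weight = 14, length = 2, mean = 14/2 ≈ 7.000
  cycle 1 → 0 → 1: weight = 10, length = 2, mean = 10/2 ≈ 5.000
Minimum mean = 1.000, attained e.g. along the cycle 1 → 1 with weight 1 and length 1. So λ(A) = 1/1 = 1.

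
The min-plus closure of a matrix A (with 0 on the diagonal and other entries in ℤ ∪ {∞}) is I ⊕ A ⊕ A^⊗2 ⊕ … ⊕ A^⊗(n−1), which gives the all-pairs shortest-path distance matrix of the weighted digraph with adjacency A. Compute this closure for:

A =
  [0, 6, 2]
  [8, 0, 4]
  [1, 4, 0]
Closure =
  [0, 6, 2]
  [5, 0, 4]
  [1, 4, 0]

This is the Floyd-Warshall all-pairs shortest-path computation. For each intermediate vertex k = 0, 1, …, 2, update dist[i][j] ← min(dist[i][j], dist[i][k] + dist[k][j]). The final matrix gives, for each (i, j), the minimum total weight of any directed path from i to j (possibly empty when i = j).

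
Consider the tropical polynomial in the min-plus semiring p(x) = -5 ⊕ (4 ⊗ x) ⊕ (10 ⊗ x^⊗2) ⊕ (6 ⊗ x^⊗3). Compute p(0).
p(0) = -5

A tropical monomial a ⊗ x^⊗i evaluates to a + i · x. Evaluating each term at x = 0:
  Term 0 contributes -5 + 0 · 0 = -5
  Term 1 contributes 4 + 1 · 0 = 4
  Term 2 contributes 10 + 2 · 0 = 10
  Term 3 contributes 6 + 3 · 0 = 6
p(0) = ⊕ of these = min[-5, 4, 10, 6] = -5.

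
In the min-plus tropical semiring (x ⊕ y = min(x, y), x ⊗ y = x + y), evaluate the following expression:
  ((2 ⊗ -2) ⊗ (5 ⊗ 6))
((2 ⊗ -2) ⊗ (5 ⊗ 6)) = 11

Expand innermost to outermost. Recall ⊕ takes the minimum of its arguments and ⊗ takes their sum. Working out the expression ((2 ⊗ -2) ⊗ (5 ⊗ 6)) gives 11.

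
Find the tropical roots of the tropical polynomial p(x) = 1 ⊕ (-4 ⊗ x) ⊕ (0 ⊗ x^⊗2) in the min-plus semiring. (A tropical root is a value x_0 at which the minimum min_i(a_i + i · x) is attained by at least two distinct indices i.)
Roots: {-4, 5}

Each tropical root is a break point of the lower envelope of the lines y = a_i + i · x (there are 3 lines, with slopes 0, 1, ..., 2). Only the lines that attain the minimum somewhere contribute to roots; other lines are dominated. Here the surviving (envelope) indices are i = 2, i = 1, i = 0.
Intersections between consecutive envelope lines give the roots: for adjacent envelope indices i < j the intersection is x = (a_i − a_j) / (j − i). Reading off the sorted break points: {-4, 5}.
Verification: at each break x_0, at least two indices attain the minimum of min_i(a_i + i · x_0).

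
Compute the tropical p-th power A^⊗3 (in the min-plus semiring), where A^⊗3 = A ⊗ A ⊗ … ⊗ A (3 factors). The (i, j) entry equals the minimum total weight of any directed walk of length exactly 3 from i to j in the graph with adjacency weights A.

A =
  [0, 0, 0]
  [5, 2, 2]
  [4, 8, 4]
A^⊗3 =
  [0, 0, 0]
  [5, 5, 5]
  [4, 4, 4]

Each entry (A^⊗3)_ij equals the minimum over all length-3 walks i = v_0 → v_1 → … → v_3 = j of Σ_t A[v_t][v_{t+1}]. For example, for (i, j) = (0, 2) we minimise over 9 possible intermediate vertex sequences; the minimum is 0, attained along the walk 0 → 0 → 0 → 2.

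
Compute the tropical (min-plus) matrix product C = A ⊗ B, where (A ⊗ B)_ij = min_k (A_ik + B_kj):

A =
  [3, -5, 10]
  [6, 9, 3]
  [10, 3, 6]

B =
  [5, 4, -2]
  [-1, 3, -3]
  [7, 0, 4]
A ⊗ B =
  [-6, -2, -8]
  [8, 3, 4]
  [2, 6, 0]

Apply the min-plus product entry-by-entry:
  C[0][0] = min over k of (A[0][0] + B[0][0] = 3 + 5 = 8, A[0][1] + B[1][0] = -5 + -1 = -6, A[0][2] + B[2][0] = 10 + 7 = 17) = -6 (attained at k = 1)
  C[0][1] = min over k of (A[0][0] + B[0][1] = 3 + 4 = 7, A[0][1] + B[1][1] = -5 + 3 = -2, A[0][2] + B[2][1] = 10 + 0 = 10) = -2 (attained at k = 1)
  C[0][2] = min over k of (A[0][0] + B[0][2] = 3 + -2 = 1, A[0][1] + B[1][2] = -5 + -3 = -8, A[0][2] + B[2][2] = 10 + 4 = 14) = -8 (attained at k = 1)
  C[1][0] = min over k of (A[1][0] + B[0][0] = 6 + 5 = 11, A[1][1] + B[1][0] = 9 + -1 = 8, A[1][2] + B[2][0] = 3 + 7 = 10) = 8 (attained at k = 1)
  C[1][1] = min over k of (A[1][0] + B[0][1] = 6 + 4 = 10, A[1][1] + B[1][1] = 9 + 3 = 12, A[1][2] + B[2][1] = 3 + 0 = 3) = 3 (attained at k = 2)
  C[1][2] = min over k of (A[1][0] + B[0][2] = 6 + -2 = 4, A[1][1] + B[1][2] = 9 + -3 = 6, A[1][2] + B[2][2] = 3 + 4 = 7) = 4 (attained at k = 0)
  C[2][0] = min over k of (A[2][0] + B[0][0] = 10 + 5 = 15, A[2][1] + B[1][0] = 3 + -1 = 2, A[2][2] + B[2][0] = 6 + 7 = 13) = 2 (attained at k = 1)
  C[2][1] = min over k of (A[2][0] + B[0][1] = 10 + 4 = 14, A[2][1] + B[1][1] = 3 + 3 = 6, A[2][2] + B[2][1] = 6 + 0 = 6) = 6 (attained at k = 1)
  C[2][2] = min over k of (A[2][0] + B[0][2] = 10 + -2 = 8, A[2][1] + B[1][2] = 3 + -3 = 0, A[2][2] + B[2][2] = 6 + 4 = 10) = 0 (attained at k = 1)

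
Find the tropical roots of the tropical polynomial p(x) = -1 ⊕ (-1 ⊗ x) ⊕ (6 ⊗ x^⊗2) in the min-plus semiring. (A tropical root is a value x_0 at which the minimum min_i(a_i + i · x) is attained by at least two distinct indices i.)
Roots: {-7, 0}

Each tropical root is a break point of the lower envelope of the lines y = a_i + i · x (there are 3 lines, with slopes 0, 1, ..., 2). Only the lines that attain the minimum somewhere contribute to roots; other lines are dominated. Here the surviving (envelope) indices are i = 2, i = 1, i = 0.
Intersections between consecutive envelope lines give the roots: for adjacent envelope indices i < j the intersection is x = (a_i − a_j) / (j − i). Reading off the sorted break points: {-7, 0}.
Verification: at each break x_0, at least two indices attain the minimum of min_i(a_i + i · x_0).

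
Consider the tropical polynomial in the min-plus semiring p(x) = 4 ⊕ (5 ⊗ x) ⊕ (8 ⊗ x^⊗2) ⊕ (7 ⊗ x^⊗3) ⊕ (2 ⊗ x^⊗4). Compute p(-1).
p(-1) = -2

A tropical monomial a ⊗ x^⊗i evaluates to a + i · x. Evaluating each term at x = -1:
  Term 0 contributes 4 + 0 · -1 = 4
  Term 1 contributes 5 + 1 · -1 = 4
  Term 2 contributes 8 + 2 · -1 = 6
  Term 3 contributes 7 + 3 · -1 = 4
  Term 4 contributes 2 + 4 · -1 = -2
p(-1) = ⊕ of these = min[4, 4, 6, 4, -2] = -2.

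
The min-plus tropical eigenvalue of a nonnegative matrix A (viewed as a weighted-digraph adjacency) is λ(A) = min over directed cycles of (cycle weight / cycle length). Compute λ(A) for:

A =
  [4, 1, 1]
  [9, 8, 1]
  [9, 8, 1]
λ(A) = 1

Enumerate directed cycles and compute their means (weight / length). Sample:
  cycle 0 → 0: weight = 4, length = 1, mean = 4/1 ≈ 4.000
  cycle 1 → 1: weight = 8, length = 1, mean = 8/1 ≈ 8.000
  cycle 2 → 2: weight = 1, length = 1, mean = 1/1 ≈ 1.000
  cycle 0 → 1 → 0: weight = 10, length = 2, mean = 10/2 ≈ 5.000
  cycle 0 → 2 → 0: weight = 10, length = 2, mean = 10/2 ≈ 5.000
  cycle 1 → 0 → 1: weight = 10, length = 2, mean = 10/2 ≈ 5.000
Minimum mean = 1.000, attained e.g. along the cycle 2 → 2 with weight 1 and length 1. So λ(A) = 1/1 = 1.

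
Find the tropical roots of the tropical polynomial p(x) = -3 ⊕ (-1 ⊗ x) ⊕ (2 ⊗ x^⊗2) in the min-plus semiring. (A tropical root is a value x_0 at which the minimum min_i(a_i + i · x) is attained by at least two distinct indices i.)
Roots: {-3, -2}

Each tropical root is a break point of the lower envelope of the lines y = a_i + i · x (there are 3 lines, with slopes 0, 1, ..., 2). Only the lines that attain the minimum somewhere contribute to roots; other lines are dominated. Here the surviving (envelope) indices are i = 2, i = 1, i = 0.
Intersections between consecutive envelope lines give the roots: for adjacent envelope indices i < j the intersection is x = (a_i − a_j) / (j − i). Reading off the sorted break points: {-3, -2}.
Verification: at each break x_0, at least two indices attain the minimum of min_i(a_i + i · x_0).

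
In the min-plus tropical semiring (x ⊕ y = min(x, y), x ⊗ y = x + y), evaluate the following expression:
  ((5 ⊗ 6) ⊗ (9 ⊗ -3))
((5 ⊗ 6) ⊗ (9 ⊗ -3)) = 17

Expand innermost to outermost. Recall ⊕ takes the minimum of its arguments and ⊗ takes their sum. Working out the expression ((5 ⊗ 6) ⊗ (9 ⊗ -3)) gives 17.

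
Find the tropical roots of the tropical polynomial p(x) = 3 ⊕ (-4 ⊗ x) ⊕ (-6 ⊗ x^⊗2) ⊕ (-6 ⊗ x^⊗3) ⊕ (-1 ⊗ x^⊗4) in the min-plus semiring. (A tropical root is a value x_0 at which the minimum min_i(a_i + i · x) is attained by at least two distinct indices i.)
Roots: {-5, 0, 2, 7}

Each tropical root is a break point of the lower envelope of the lines y = a_i + i · x (there are 5 lines, with slopes 0, 1, ..., 4). Only the lines that attain the minimum somewhere contribute to roots; other lines are dominated. Here the surviving (envelope) indices are i = 4, i = 3, i = 2, i = 1, i = 0.
Intersections between consecutive envelope lines give the roots: for adjacent envelope indices i < j the intersection is x = (a_i − a_j) / (j − i). Reading off the sorted break points: {-5, 0, 2, 7}.
Verification: at each break x_0, at least two indices attain the minimum of min_i(a_i + i · x_0).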